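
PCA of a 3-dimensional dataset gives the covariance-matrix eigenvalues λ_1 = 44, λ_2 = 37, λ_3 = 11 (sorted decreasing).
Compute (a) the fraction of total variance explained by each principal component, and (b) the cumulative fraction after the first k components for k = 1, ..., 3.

Step 1 — total variance = trace(Sigma) = Σ λ_i = 44 + 37 + 11 = 92.

Step 2 — fraction explained by component i = λ_i / Σ λ:
  PC1: 44/92 = 0.4783
  PC2: 37/92 = 0.4022
  PC3: 11/92 = 0.1196

Step 3 — cumulative fraction after k components = (λ_1 + ... + λ_k) / Σ λ:
  k = 1: 44/92 = 0.4783
  k = 2: (44 + 37)/92 = 81/92 = 0.8804
  k = 3: (44 + 37 + 11)/92 = 92/92 = 1

Summary (fraction, with percent):

explained: PC1 0.4783 (47.83%), PC2 0.4022 (40.22%), PC3 0.1196 (11.96%);  cumulative: 0.4783, 0.8804, 1


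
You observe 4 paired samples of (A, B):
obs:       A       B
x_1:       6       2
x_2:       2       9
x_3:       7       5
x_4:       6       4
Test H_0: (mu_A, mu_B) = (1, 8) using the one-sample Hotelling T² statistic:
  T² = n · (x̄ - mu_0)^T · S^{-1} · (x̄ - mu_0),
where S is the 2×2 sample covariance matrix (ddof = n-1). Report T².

Step 1 — sample mean vector:
  mean(A) = (6 + 2 + 7 + 6) / 4 = 21/4 = 5.25
  mean(B) = (2 + 9 + 5 + 4) / 4 = 20/4 = 5
  x̄ = (5.25, 5),  deviation x̄ - mu_0 = (5.25, 5) - (1, 8) = (4.25, -3).

Step 2 — sample covariance matrix, S[i,j] = (1/(n-1)) · Σ_k (x_{k,i} - mean_i) · (x_{k,j} - mean_j), divisor n-1 = 3:
  S[A,A] = ((0.75)·(0.75) + (-3.25)·(-3.25) + (1.75)·(1.75) + (0.75)·(0.75)) / 3 = 14.75/3 = 4.9167
  S[A,B] = ((0.75)·(-3) + (-3.25)·(4) + (1.75)·(0) + (0.75)·(-1)) / 3 = -16/3 = -5.3333
  S[B,B] = ((-3)·(-3) + (4)·(4) + (0)·(0) + (-1)·(-1)) / 3 = 26/3 = 8.6667
  S = [[4.9167, -5.3333],
 [-5.3333, 8.6667]].

Step 3 — invert S. det(S) = 4.9167·8.6667 - (-5.3333)² = 14.1667.
  S^{-1} = (1/det) · [[d, -b], [-b, a]] = [[0.6118, 0.3765],
 [0.3765, 0.3471]].

Step 4 — quadratic form (x̄ - mu_0)^T · S^{-1} · (x̄ - mu_0):
  S^{-1} · (x̄ - mu_0) = (1.4706, 0.5588),
  (x̄ - mu_0)^T · [...] = (4.25)·(1.4706) + (-3)·(0.5588) = 4.5735.

Step 5 — scale by n: T² = 4 · 4.5735 = 18.2941.

T² ≈ 18.2941


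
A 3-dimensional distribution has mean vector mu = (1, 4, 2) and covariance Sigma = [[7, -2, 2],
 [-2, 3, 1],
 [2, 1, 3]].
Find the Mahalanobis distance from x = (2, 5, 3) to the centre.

Step 1 — centre the observation: (x - mu) = (1, 1, 1).

Step 2 — invert Sigma (cofactor / det for 3×3, or solve directly):
  Sigma^{-1} = [[0.3333, 0.3333, -0.3333],
 [0.3333, 0.7083, -0.4583],
 [-0.3333, -0.4583, 0.7083]].

Step 3 — form the quadratic (x - mu)^T · Sigma^{-1} · (x - mu):
  Sigma^{-1} · (x - mu) = (0.3333, 0.5833, -0.0833).
  (x - mu)^T · [Sigma^{-1} · (x - mu)] = (1)·(0.3333) + (1)·(0.5833) + (1)·(-0.0833) = 0.8333.

Step 4 — take square root: d = √(0.8333) ≈ 0.9129.

d(x, mu) = √(0.8333) ≈ 0.9129


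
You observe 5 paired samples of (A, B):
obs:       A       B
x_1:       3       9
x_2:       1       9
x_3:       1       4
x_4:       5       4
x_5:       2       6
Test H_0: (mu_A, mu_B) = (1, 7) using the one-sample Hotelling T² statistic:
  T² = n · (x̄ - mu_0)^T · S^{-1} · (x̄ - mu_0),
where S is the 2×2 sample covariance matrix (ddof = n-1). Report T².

Step 1 — sample mean vector:
  mean(A) = (3 + 1 + 1 + 5 + 2) / 5 = 12/5 = 2.4
  mean(B) = (9 + 9 + 4 + 4 + 6) / 5 = 32/5 = 6.4
  x̄ = (2.4, 6.4),  deviation x̄ - mu_0 = (2.4, 6.4) - (1, 7) = (1.4, -0.6).

Step 2 — sample covariance matrix, S[i,j] = (1/(n-1)) · Σ_k (x_{k,i} - mean_i) · (x_{k,j} - mean_j), divisor n-1 = 4:
  S[A,A] = ((0.6)·(0.6) + (-1.4)·(-1.4) + (-1.4)·(-1.4) + (2.6)·(2.6) + (-0.4)·(-0.4)) / 4 = 11.2/4 = 2.8
  S[A,B] = ((0.6)·(2.6) + (-1.4)·(2.6) + (-1.4)·(-2.4) + (2.6)·(-2.4) + (-0.4)·(-0.4)) / 4 = -4.8/4 = -1.2
  S[B,B] = ((2.6)·(2.6) + (2.6)·(2.6) + (-2.4)·(-2.4) + (-2.4)·(-2.4) + (-0.4)·(-0.4)) / 4 = 25.2/4 = 6.3
  S = [[2.8, -1.2],
 [-1.2, 6.3]].

Step 3 — invert S. det(S) = 2.8·6.3 - (-1.2)² = 16.2.
  S^{-1} = (1/det) · [[d, -b], [-b, a]] = [[0.3889, 0.0741],
 [0.0741, 0.1728]].

Step 4 — quadratic form (x̄ - mu_0)^T · S^{-1} · (x̄ - mu_0):
  S^{-1} · (x̄ - mu_0) = (0.5, 0),
  (x̄ - mu_0)^T · [...] = (1.4)·(0.5) + (-0.6)·(0) = 0.7.

Step 5 — scale by n: T² = 5 · 0.7 = 3.5.

T² ≈ 3.5


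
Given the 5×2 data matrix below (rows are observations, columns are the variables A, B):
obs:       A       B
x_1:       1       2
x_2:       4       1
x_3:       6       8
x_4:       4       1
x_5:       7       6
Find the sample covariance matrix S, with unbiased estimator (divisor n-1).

Step 1 — column means:
  mean(A) = (1 + 4 + 6 + 4 + 7) / 5 = 22/5 = 4.4
  mean(B) = (2 + 1 + 8 + 1 + 6) / 5 = 18/5 = 3.6

Step 2 — sample covariance S[i,j] = (1/(n-1)) · Σ_k (x_{k,i} - mean_i) · (x_{k,j} - mean_j), with n-1 = 4.
  S[A,A] = ((-3.4)·(-3.4) + (-0.4)·(-0.4) + (1.6)·(1.6) + (-0.4)·(-0.4) + (2.6)·(2.6)) / 4 = 21.2/4 = 5.3
  S[A,B] = ((-3.4)·(-1.6) + (-0.4)·(-2.6) + (1.6)·(4.4) + (-0.4)·(-2.6) + (2.6)·(2.4)) / 4 = 20.8/4 = 5.2
  S[B,B] = ((-1.6)·(-1.6) + (-2.6)·(-2.6) + (4.4)·(4.4) + (-2.6)·(-2.6) + (2.4)·(2.4)) / 4 = 41.2/4 = 10.3

S is symmetric (S[j,i] = S[i,j]). Assembling:

S = [[5.3, 5.2],
 [5.2, 10.3]]


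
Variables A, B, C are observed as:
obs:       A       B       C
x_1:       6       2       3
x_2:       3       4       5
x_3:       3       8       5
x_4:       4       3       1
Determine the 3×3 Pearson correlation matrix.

Step 1 — column means:
  mean(A) = (6 + 3 + 3 + 4) / 4 = 16/4 = 4
  mean(B) = (2 + 4 + 8 + 3) / 4 = 17/4 = 4.25
  mean(C) = (3 + 5 + 5 + 1) / 4 = 14/4 = 3.5

Step 2 — sample variances and covariances s[i,j] = (1/(n-1)) · Σ_k (x_{k,i} - mean_i) · (x_{k,j} - mean_j), with n-1 = 3:
  s[A,A] = ((2)·(2) + (-1)·(-1) + (-1)·(-1) + (0)·(0)) / 3 = 6/3 = 2
  s[A,B] = ((2)·(-2.25) + (-1)·(-0.25) + (-1)·(3.75) + (0)·(-1.25)) / 3 = -8/3 = -2.6667
  s[A,C] = ((2)·(-0.5) + (-1)·(1.5) + (-1)·(1.5) + (0)·(-2.5)) / 3 = -4/3 = -1.3333
  s[B,B] = ((-2.25)·(-2.25) + (-0.25)·(-0.25) + (3.75)·(3.75) + (-1.25)·(-1.25)) / 3 = 20.75/3 = 6.9167
  s[B,C] = ((-2.25)·(-0.5) + (-0.25)·(1.5) + (3.75)·(1.5) + (-1.25)·(-2.5)) / 3 = 9.5/3 = 3.1667
  s[C,C] = ((-0.5)·(-0.5) + (1.5)·(1.5) + (1.5)·(1.5) + (-2.5)·(-2.5)) / 3 = 11/3 = 3.6667
  Sample standard deviations s_i = √(s[i,i]):
  s(A) = √(2) = 1.4142
  s(B) = √(6.9167) = 2.63
  s(C) = √(3.6667) = 1.9149

Step 3 — r_{ij} = s_{ij} / (s_i · s_j):
  r[A,A] = 1 (diagonal).
  r[A,B] = -2.6667 / (1.4142 · 2.63) = -2.6667 / 3.7193 = -0.717
  r[A,C] = -1.3333 / (1.4142 · 1.9149) = -1.3333 / 2.708 = -0.4924
  r[B,B] = 1 (diagonal).
  r[B,C] = 3.1667 / (2.63 · 1.9149) = 3.1667 / 5.036 = 0.6288
  r[C,C] = 1 (diagonal).

R is symmetric with unit diagonal. Assembling:

R = [[1, -0.717, -0.4924],
 [-0.717, 1, 0.6288],
 [-0.4924, 0.6288, 1]]


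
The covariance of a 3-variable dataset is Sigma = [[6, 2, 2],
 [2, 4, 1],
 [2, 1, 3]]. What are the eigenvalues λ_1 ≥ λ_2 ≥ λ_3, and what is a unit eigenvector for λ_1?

Step 1 — characteristic polynomial p(λ) = det(λI - Sigma) = λ³ - tr·λ² + c_1·λ - det, where tr = trace, c_1 = sum of the principal 2×2 minors, det = det(Sigma):
  tr = 6 + 4 + 3 = 13,
  c_1 = (6·4 - (2)²) + (6·3 - (2)²) + (4·3 - (1)²) = 20 + 14 + 11 = 45,
  det = 6·(4·3 - (1)²) - (2)·((2)·3 - (1)·(2)) + (2)·((2)·(1) - 4·(2)) = 6·(11) - (2)·(4) + (2)·(-6) = 46.
  So p(λ) = λ³ - 13λ² + 45λ - 46.
Step 2 — look for an integer root (rational root theorem: any rational root is an integer divisor of 46). Testing λ = 2:
  p(2) = 8 - 52 + 90 - 46 = 0  ✓
  Dividing out (λ - 2): p(λ) = (λ - 2)(λ² - 11λ + 23).
Step 3 — remaining eigenvalues from the quadratic λ² - 11λ + 23 = 0:
  Δ = 11² - 4·23 = 121 - 92 = 29,  λ = (11 ± √29)/2 = (11 ± 5.3852)/2 ≈ 8.1926 or 2.8074.
  Sorted: λ_1 = 8.1926,  λ_2 = 2.8074,  λ_3 = 2  (check: sum = 13 = tr ✓).

Step 4 — unit eigenvector for λ_1 ≈ 8.1926: v spans the null space of (Sigma - λ_1 I), whose rows are
  r_1 = (-2.1926, 2, 2),  r_2 = (2, -4.1926, 1),  r_3 = (2, 1, -5.1926).
  v is orthogonal to every row, so take v ∝ r_1 × r_2 = ((2)·(1) - (2)·(-4.1926), (2)·(2) - (-2.1926)·(1), (-2.1926)·(-4.1926) - (2)·(2)) ≈ (10.3852, 6.1926, 5.1926).
  Let u = (10.3852, 6.1926, 5.1926).
  ||u|| = √((10.3852)² + (6.1926)² + (5.1926)²) = √(173.1626) ≈ 13.1591,  v_1 = u/||u|| ≈ (0.7892, 0.4706, 0.3946) (||v_1|| = 1).

λ_1 = 8.1926,  λ_2 = 2.8074,  λ_3 = 2;  v_1 ≈ (0.7892, 0.4706, 0.3946)


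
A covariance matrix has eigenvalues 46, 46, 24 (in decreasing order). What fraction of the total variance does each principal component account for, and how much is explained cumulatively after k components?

Step 1 — total variance = trace(Sigma) = Σ λ_i = 46 + 46 + 24 = 116.

Step 2 — fraction explained by component i = λ_i / Σ λ:
  PC1: 46/116 = 0.3966
  PC2: 46/116 = 0.3966
  PC3: 24/116 = 0.2069

Step 3 — cumulative fraction after k components = (λ_1 + ... + λ_k) / Σ λ:
  k = 1: 46/116 = 0.3966
  k = 2: (46 + 46)/116 = 92/116 = 0.7931
  k = 3: (46 + 46 + 24)/116 = 116/116 = 1

Summary (fraction, with percent):

explained: PC1 0.3966 (39.66%), PC2 0.3966 (39.66%), PC3 0.2069 (20.69%);  cumulative: 0.3966, 0.7931, 1


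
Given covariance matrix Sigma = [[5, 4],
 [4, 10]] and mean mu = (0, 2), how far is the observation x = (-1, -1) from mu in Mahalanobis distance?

Step 1 — centre the observation: (x - mu) = (-1, -3).

Step 2 — invert Sigma. det(Sigma) = 5·10 - (4)² = 34.
  Sigma^{-1} = (1/det) · [[d, -b], [-b, a]] = [[0.2941, -0.1176],
 [-0.1176, 0.1471]].

Step 3 — form the quadratic (x - mu)^T · Sigma^{-1} · (x - mu):
  Sigma^{-1} · (x - mu) = (0.0588, -0.3235).
  (x - mu)^T · [Sigma^{-1} · (x - mu)] = (-1)·(0.0588) + (-3)·(-0.3235) = 0.9118.

Step 4 — take square root: d = √(0.9118) ≈ 0.9549.

d(x, mu) = √(0.9118) ≈ 0.9549


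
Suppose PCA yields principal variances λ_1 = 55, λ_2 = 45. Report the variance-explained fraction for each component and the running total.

Step 1 — total variance = trace(Sigma) = Σ λ_i = 55 + 45 = 100.

Step 2 — fraction explained by component i = λ_i / Σ λ:
  PC1: 55/100 = 0.55
  PC2: 45/100 = 0.45

Step 3 — cumulative fraction after k components = (λ_1 + ... + λ_k) / Σ λ:
  k = 1: 55/100 = 0.55
  k = 2: (55 + 45)/100 = 100/100 = 1

Summary (fraction, with percent):

explained: PC1 0.55 (55%), PC2 0.45 (45%);  cumulative: 0.55, 1


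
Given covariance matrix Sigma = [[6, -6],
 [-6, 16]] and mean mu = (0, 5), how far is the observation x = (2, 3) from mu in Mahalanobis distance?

Step 1 — centre the observation: (x - mu) = (2, -2).

Step 2 — invert Sigma. det(Sigma) = 6·16 - (-6)² = 60.
  Sigma^{-1} = (1/det) · [[d, -b], [-b, a]] = [[0.2667, 0.1],
 [0.1, 0.1]].

Step 3 — form the quadratic (x - mu)^T · Sigma^{-1} · (x - mu):
  Sigma^{-1} · (x - mu) = (0.3333, 0).
  (x - mu)^T · [Sigma^{-1} · (x - mu)] = (2)·(0.3333) + (-2)·(0) = 0.6667.

Step 4 — take square root: d = √(0.6667) ≈ 0.8165.

d(x, mu) = √(0.6667) ≈ 0.8165


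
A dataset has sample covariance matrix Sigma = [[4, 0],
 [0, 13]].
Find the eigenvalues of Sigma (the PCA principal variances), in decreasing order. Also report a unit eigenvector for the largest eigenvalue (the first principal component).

Step 1 — characteristic polynomial of 2×2 Sigma:
  det(Sigma - λI) = λ² - trace · λ + det = 0.
  trace = 4 + 13 = 17, det = 4·13 - (0)² = 52.
Step 2 — discriminant:
  Δ = trace² - 4·det = 289 - 208 = 81.
Step 3 — eigenvalues:
  λ = (trace ± √Δ)/2 = (17 ± 9)/2,
  λ_1 = 13,  λ_2 = 4.

Step 4 — unit eigenvector for λ_1: Sigma is diagonal, so its eigenvectors are the coordinate axes. λ_1 = 13 is the diagonal entry on the second coordinate axis, hence
  v_1 = (0, 1) (||v_1|| = 1).

λ_1 = 13,  λ_2 = 4;  v_1 ≈ (0, 1)


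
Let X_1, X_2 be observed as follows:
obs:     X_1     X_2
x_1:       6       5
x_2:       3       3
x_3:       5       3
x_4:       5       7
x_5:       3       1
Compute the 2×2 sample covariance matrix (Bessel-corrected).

Step 1 — column means:
  mean(X_1) = (6 + 3 + 5 + 5 + 3) / 5 = 22/5 = 4.4
  mean(X_2) = (5 + 3 + 3 + 7 + 1) / 5 = 19/5 = 3.8

Step 2 — sample covariance S[i,j] = (1/(n-1)) · Σ_k (x_{k,i} - mean_i) · (x_{k,j} - mean_j), with n-1 = 4.
  S[X_1,X_1] = ((1.6)·(1.6) + (-1.4)·(-1.4) + (0.6)·(0.6) + (0.6)·(0.6) + (-1.4)·(-1.4)) / 4 = 7.2/4 = 1.8
  S[X_1,X_2] = ((1.6)·(1.2) + (-1.4)·(-0.8) + (0.6)·(-0.8) + (0.6)·(3.2) + (-1.4)·(-2.8)) / 4 = 8.4/4 = 2.1
  S[X_2,X_2] = ((1.2)·(1.2) + (-0.8)·(-0.8) + (-0.8)·(-0.8) + (3.2)·(3.2) + (-2.8)·(-2.8)) / 4 = 20.8/4 = 5.2

S is symmetric (S[j,i] = S[i,j]). Assembling:

S = [[1.8, 2.1],
 [2.1, 5.2]]


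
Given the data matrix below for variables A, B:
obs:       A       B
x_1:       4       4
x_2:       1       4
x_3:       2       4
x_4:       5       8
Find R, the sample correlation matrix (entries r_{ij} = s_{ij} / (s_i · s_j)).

Step 1 — column means:
  mean(A) = (4 + 1 + 2 + 5) / 4 = 12/4 = 3
  mean(B) = (4 + 4 + 4 + 8) / 4 = 20/4 = 5

Step 2 — sample variances and covariances s[i,j] = (1/(n-1)) · Σ_k (x_{k,i} - mean_i) · (x_{k,j} - mean_j), with n-1 = 3:
  s[A,A] = ((1)·(1) + (-2)·(-2) + (-1)·(-1) + (2)·(2)) / 3 = 10/3 = 3.3333
  s[A,B] = ((1)·(-1) + (-2)·(-1) + (-1)·(-1) + (2)·(3)) / 3 = 8/3 = 2.6667
  s[B,B] = ((-1)·(-1) + (-1)·(-1) + (-1)·(-1) + (3)·(3)) / 3 = 12/3 = 4
  Sample standard deviations s_i = √(s[i,i]):
  s(A) = √(3.3333) = 1.8257
  s(B) = √(4) = 2

Step 3 — r_{ij} = s_{ij} / (s_i · s_j):
  r[A,A] = 1 (diagonal).
  r[A,B] = 2.6667 / (1.8257 · 2) = 2.6667 / 3.6515 = 0.7303
  r[B,B] = 1 (diagonal).

R is symmetric with unit diagonal. Assembling:

R = [[1, 0.7303],
 [0.7303, 1]]


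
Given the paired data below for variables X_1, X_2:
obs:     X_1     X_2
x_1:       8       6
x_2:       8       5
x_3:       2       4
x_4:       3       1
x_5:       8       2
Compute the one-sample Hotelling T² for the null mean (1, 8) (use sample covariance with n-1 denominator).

Step 1 — sample mean vector:
  mean(X_1) = (8 + 8 + 2 + 3 + 8) / 5 = 29/5 = 5.8
  mean(X_2) = (6 + 5 + 4 + 1 + 2) / 5 = 18/5 = 3.6
  x̄ = (5.8, 3.6),  deviation x̄ - mu_0 = (5.8, 3.6) - (1, 8) = (4.8, -4.4).

Step 2 — sample covariance matrix, S[i,j] = (1/(n-1)) · Σ_k (x_{k,i} - mean_i) · (x_{k,j} - mean_j), divisor n-1 = 4:
  S[X_1,X_1] = ((2.2)·(2.2) + (2.2)·(2.2) + (-3.8)·(-3.8) + (-2.8)·(-2.8) + (2.2)·(2.2)) / 4 = 36.8/4 = 9.2
  S[X_1,X_2] = ((2.2)·(2.4) + (2.2)·(1.4) + (-3.8)·(0.4) + (-2.8)·(-2.6) + (2.2)·(-1.6)) / 4 = 10.6/4 = 2.65
  S[X_2,X_2] = ((2.4)·(2.4) + (1.4)·(1.4) + (0.4)·(0.4) + (-2.6)·(-2.6) + (-1.6)·(-1.6)) / 4 = 17.2/4 = 4.3
  S = [[9.2, 2.65],
 [2.65, 4.3]].

Step 3 — invert S. det(S) = 9.2·4.3 - (2.65)² = 32.5375.
  S^{-1} = (1/det) · [[d, -b], [-b, a]] = [[0.1322, -0.0814],
 [-0.0814, 0.2828]].

Step 4 — quadratic form (x̄ - mu_0)^T · S^{-1} · (x̄ - mu_0):
  S^{-1} · (x̄ - mu_0) = (0.9927, -1.635),
  (x̄ - mu_0)^T · [...] = (4.8)·(0.9927) + (-4.4)·(-1.635) = 11.9591.

Step 5 — scale by n: T² = 5 · 11.9591 = 59.7956.

T² ≈ 59.7956


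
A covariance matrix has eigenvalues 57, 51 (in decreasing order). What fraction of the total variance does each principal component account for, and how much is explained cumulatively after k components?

Step 1 — total variance = trace(Sigma) = Σ λ_i = 57 + 51 = 108.

Step 2 — fraction explained by component i = λ_i / Σ λ:
  PC1: 57/108 = 0.5278
  PC2: 51/108 = 0.4722

Step 3 — cumulative fraction after k components = (λ_1 + ... + λ_k) / Σ λ:
  k = 1: 57/108 = 0.5278
  k = 2: (57 + 51)/108 = 108/108 = 1

Summary (fraction, with percent):

explained: PC1 0.5278 (52.78%), PC2 0.4722 (47.22%);  cumulative: 0.5278, 1


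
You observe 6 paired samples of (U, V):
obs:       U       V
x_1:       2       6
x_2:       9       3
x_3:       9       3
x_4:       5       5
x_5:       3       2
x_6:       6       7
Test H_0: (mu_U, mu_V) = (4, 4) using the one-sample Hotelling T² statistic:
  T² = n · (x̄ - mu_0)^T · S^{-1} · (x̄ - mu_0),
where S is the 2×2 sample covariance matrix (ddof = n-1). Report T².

Step 1 — sample mean vector:
  mean(U) = (2 + 9 + 9 + 5 + 3 + 6) / 6 = 34/6 = 5.6667
  mean(V) = (6 + 3 + 3 + 5 + 2 + 7) / 6 = 26/6 = 4.3333
  x̄ = (5.6667, 4.3333),  deviation x̄ - mu_0 = (5.6667, 4.3333) - (4, 4) = (1.6667, 0.3333).

Step 2 — sample covariance matrix, S[i,j] = (1/(n-1)) · Σ_k (x_{k,i} - mean_i) · (x_{k,j} - mean_j), divisor n-1 = 5:
  S[U,U] = ((-3.6667)·(-3.6667) + (3.3333)·(3.3333) + (3.3333)·(3.3333) + (-0.6667)·(-0.6667) + (-2.6667)·(-2.6667) + (0.3333)·(0.3333)) / 5 = 43.3333/5 = 8.6667
  S[U,V] = ((-3.6667)·(1.6667) + (3.3333)·(-1.3333) + (3.3333)·(-1.3333) + (-0.6667)·(0.6667) + (-2.6667)·(-2.3333) + (0.3333)·(2.6667)) / 5 = -8.3333/5 = -1.6667
  S[V,V] = ((1.6667)·(1.6667) + (-1.3333)·(-1.3333) + (-1.3333)·(-1.3333) + (0.6667)·(0.6667) + (-2.3333)·(-2.3333) + (2.6667)·(2.6667)) / 5 = 19.3333/5 = 3.8667
  S = [[8.6667, -1.6667],
 [-1.6667, 3.8667]].

Step 3 — invert S. det(S) = 8.6667·3.8667 - (-1.6667)² = 30.7333.
  S^{-1} = (1/det) · [[d, -b], [-b, a]] = [[0.1258, 0.0542],
 [0.0542, 0.282]].

Step 4 — quadratic form (x̄ - mu_0)^T · S^{-1} · (x̄ - mu_0):
  S^{-1} · (x̄ - mu_0) = (0.2278, 0.1844),
  (x̄ - mu_0)^T · [...] = (1.6667)·(0.2278) + (0.3333)·(0.1844) = 0.4411.

Step 5 — scale by n: T² = 6 · 0.4411 = 2.6464.

T² ≈ 2.6464


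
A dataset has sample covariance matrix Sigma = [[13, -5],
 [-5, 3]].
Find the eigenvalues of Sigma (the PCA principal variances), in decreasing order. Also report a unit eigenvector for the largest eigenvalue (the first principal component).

Step 1 — characteristic polynomial of 2×2 Sigma:
  det(Sigma - λI) = λ² - trace · λ + det = 0.
  trace = 13 + 3 = 16, det = 13·3 - (-5)² = 14.
Step 2 — discriminant:
  Δ = trace² - 4·det = 256 - 56 = 200.
Step 3 — eigenvalues:
  λ = (trace ± √Δ)/2 = (16 ± 14.1421)/2,
  λ_1 = 15.0711,  λ_2 = 0.9289.

Step 4 — unit eigenvector for λ_1: solve (Sigma - λ_1 I)v = 0. First row:
  (13 - 15.0711)·v_x + (-5)·v_y = 0, i.e. (-2.0711)·v_x + (-5)·v_y = 0,
  so v ∝ (b, λ_1 - a) = (-5, 2.0711); multiply by -1 so the first entry is positive: u = (5, -2.0711).
  ||u|| = √((5)² + (-2.0711)²) = √(29.2893) ≈ 5.412,
  v_1 = u/||u|| ≈ (0.9239, -0.3827) (||v_1|| = 1).

λ_1 = 15.0711,  λ_2 = 0.9289;  v_1 ≈ (0.9239, -0.3827)


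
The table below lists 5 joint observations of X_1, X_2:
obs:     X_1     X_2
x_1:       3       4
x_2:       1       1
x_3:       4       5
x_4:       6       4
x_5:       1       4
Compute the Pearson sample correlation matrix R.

Step 1 — column means:
  mean(X_1) = (3 + 1 + 4 + 6 + 1) / 5 = 15/5 = 3
  mean(X_2) = (4 + 1 + 5 + 4 + 4) / 5 = 18/5 = 3.6

Step 2 — sample variances and covariances s[i,j] = (1/(n-1)) · Σ_k (x_{k,i} - mean_i) · (x_{k,j} - mean_j), with n-1 = 4:
  s[X_1,X_1] = ((0)·(0) + (-2)·(-2) + (1)·(1) + (3)·(3) + (-2)·(-2)) / 4 = 18/4 = 4.5
  s[X_1,X_2] = ((0)·(0.4) + (-2)·(-2.6) + (1)·(1.4) + (3)·(0.4) + (-2)·(0.4)) / 4 = 7/4 = 1.75
  s[X_2,X_2] = ((0.4)·(0.4) + (-2.6)·(-2.6) + (1.4)·(1.4) + (0.4)·(0.4) + (0.4)·(0.4)) / 4 = 9.2/4 = 2.3
  Sample standard deviations s_i = √(s[i,i]):
  s(X_1) = √(4.5) = 2.1213
  s(X_2) = √(2.3) = 1.5166

Step 3 — r_{ij} = s_{ij} / (s_i · s_j):
  r[X_1,X_1] = 1 (diagonal).
  r[X_1,X_2] = 1.75 / (2.1213 · 1.5166) = 1.75 / 3.2171 = 0.544
  r[X_2,X_2] = 1 (diagonal).

R is symmetric with unit diagonal. Assembling:

R = [[1, 0.544],
 [0.544, 1]]


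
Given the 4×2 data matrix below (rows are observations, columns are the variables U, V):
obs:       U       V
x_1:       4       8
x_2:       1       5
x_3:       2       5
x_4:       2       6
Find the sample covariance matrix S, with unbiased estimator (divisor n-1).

Step 1 — column means:
  mean(U) = (4 + 1 + 2 + 2) / 4 = 9/4 = 2.25
  mean(V) = (8 + 5 + 5 + 6) / 4 = 24/4 = 6

Step 2 — sample covariance S[i,j] = (1/(n-1)) · Σ_k (x_{k,i} - mean_i) · (x_{k,j} - mean_j), with n-1 = 3.
  S[U,U] = ((1.75)·(1.75) + (-1.25)·(-1.25) + (-0.25)·(-0.25) + (-0.25)·(-0.25)) / 3 = 4.75/3 = 1.5833
  S[U,V] = ((1.75)·(2) + (-1.25)·(-1) + (-0.25)·(-1) + (-0.25)·(0)) / 3 = 5/3 = 1.6667
  S[V,V] = ((2)·(2) + (-1)·(-1) + (-1)·(-1) + (0)·(0)) / 3 = 6/3 = 2

S is symmetric (S[j,i] = S[i,j]). Assembling:

S = [[1.5833, 1.6667],
 [1.6667, 2]]


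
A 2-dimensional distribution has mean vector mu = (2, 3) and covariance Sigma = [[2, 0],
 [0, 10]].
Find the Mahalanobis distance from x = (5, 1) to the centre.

Step 1 — centre the observation: (x - mu) = (3, -2).

Step 2 — invert Sigma. det(Sigma) = 2·10 - (0)² = 20.
  Sigma^{-1} = (1/det) · [[d, -b], [-b, a]] = [[0.5, 0],
 [0, 0.1]].

Step 3 — form the quadratic (x - mu)^T · Sigma^{-1} · (x - mu):
  Sigma^{-1} · (x - mu) = (1.5, -0.2).
  (x - mu)^T · [Sigma^{-1} · (x - mu)] = (3)·(1.5) + (-2)·(-0.2) = 4.9.

Step 4 — take square root: d = √(4.9) ≈ 2.2136.

d(x, mu) = √(4.9) ≈ 2.2136


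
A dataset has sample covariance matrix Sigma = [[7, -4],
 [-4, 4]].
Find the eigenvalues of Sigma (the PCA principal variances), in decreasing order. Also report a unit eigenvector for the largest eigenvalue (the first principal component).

Step 1 — characteristic polynomial of 2×2 Sigma:
  det(Sigma - λI) = λ² - trace · λ + det = 0.
  trace = 7 + 4 = 11, det = 7·4 - (-4)² = 12.
Step 2 — discriminant:
  Δ = trace² - 4·det = 121 - 48 = 73.
Step 3 — eigenvalues:
  λ = (trace ± √Δ)/2 = (11 ± 8.544)/2,
  λ_1 = 9.772,  λ_2 = 1.228.

Step 4 — unit eigenvector for λ_1: solve (Sigma - λ_1 I)v = 0. First row:
  (7 - 9.772)·v_x + (-4)·v_y = 0, i.e. (-2.772)·v_x + (-4)·v_y = 0,
  so v ∝ (b, λ_1 - a) = (-4, 2.772); multiply by -1 so the first entry is positive: u = (4, -2.772).
  ||u|| = √((4)² + (-2.772)²) = √(23.684) ≈ 4.8666,
  v_1 = u/||u|| ≈ (0.8219, -0.5696) (||v_1|| = 1).

λ_1 = 9.772,  λ_2 = 1.228;  v_1 ≈ (0.8219, -0.5696)


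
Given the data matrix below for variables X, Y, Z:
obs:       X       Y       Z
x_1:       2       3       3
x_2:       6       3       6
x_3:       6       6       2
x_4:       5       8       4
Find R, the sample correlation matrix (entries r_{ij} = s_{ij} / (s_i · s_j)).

Step 1 — column means:
  mean(X) = (2 + 6 + 6 + 5) / 4 = 19/4 = 4.75
  mean(Y) = (3 + 3 + 6 + 8) / 4 = 20/4 = 5
  mean(Z) = (3 + 6 + 2 + 4) / 4 = 15/4 = 3.75

Step 2 — sample variances and covariances s[i,j] = (1/(n-1)) · Σ_k (x_{k,i} - mean_i) · (x_{k,j} - mean_j), with n-1 = 3:
  s[X,X] = ((-2.75)·(-2.75) + (1.25)·(1.25) + (1.25)·(1.25) + (0.25)·(0.25)) / 3 = 10.75/3 = 3.5833
  s[X,Y] = ((-2.75)·(-2) + (1.25)·(-2) + (1.25)·(1) + (0.25)·(3)) / 3 = 5/3 = 1.6667
  s[X,Z] = ((-2.75)·(-0.75) + (1.25)·(2.25) + (1.25)·(-1.75) + (0.25)·(0.25)) / 3 = 2.75/3 = 0.9167
  s[Y,Y] = ((-2)·(-2) + (-2)·(-2) + (1)·(1) + (3)·(3)) / 3 = 18/3 = 6
  s[Y,Z] = ((-2)·(-0.75) + (-2)·(2.25) + (1)·(-1.75) + (3)·(0.25)) / 3 = -4/3 = -1.3333
  s[Z,Z] = ((-0.75)·(-0.75) + (2.25)·(2.25) + (-1.75)·(-1.75) + (0.25)·(0.25)) / 3 = 8.75/3 = 2.9167
  Sample standard deviations s_i = √(s[i,i]):
  s(X) = √(3.5833) = 1.893
  s(Y) = √(6) = 2.4495
  s(Z) = √(2.9167) = 1.7078

Step 3 — r_{ij} = s_{ij} / (s_i · s_j):
  r[X,X] = 1 (diagonal).
  r[X,Y] = 1.6667 / (1.893 · 2.4495) = 1.6667 / 4.6368 = 0.3594
  r[X,Z] = 0.9167 / (1.893 · 1.7078) = 0.9167 / 3.2329 = 0.2835
  r[Y,Y] = 1 (diagonal).
  r[Y,Z] = -1.3333 / (2.4495 · 1.7078) = -1.3333 / 4.1833 = -0.3187
  r[Z,Z] = 1 (diagonal).

R is symmetric with unit diagonal. Assembling:

R = [[1, 0.3594, 0.2835],
 [0.3594, 1, -0.3187],
 [0.2835, -0.3187, 1]]


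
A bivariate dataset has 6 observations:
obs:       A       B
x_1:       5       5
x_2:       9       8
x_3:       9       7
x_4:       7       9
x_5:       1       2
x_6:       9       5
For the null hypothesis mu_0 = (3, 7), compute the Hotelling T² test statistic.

Step 1 — sample mean vector:
  mean(A) = (5 + 9 + 9 + 7 + 1 + 9) / 6 = 40/6 = 6.6667
  mean(B) = (5 + 8 + 7 + 9 + 2 + 5) / 6 = 36/6 = 6
  x̄ = (6.6667, 6),  deviation x̄ - mu_0 = (6.6667, 6) - (3, 7) = (3.6667, -1).

Step 2 — sample covariance matrix, S[i,j] = (1/(n-1)) · Σ_k (x_{k,i} - mean_i) · (x_{k,j} - mean_j), divisor n-1 = 5:
  S[A,A] = ((-1.6667)·(-1.6667) + (2.3333)·(2.3333) + (2.3333)·(2.3333) + (0.3333)·(0.3333) + (-5.6667)·(-5.6667) + (2.3333)·(2.3333)) / 5 = 51.3333/5 = 10.2667
  S[A,B] = ((-1.6667)·(-1) + (2.3333)·(2) + (2.3333)·(1) + (0.3333)·(3) + (-5.6667)·(-4) + (2.3333)·(-1)) / 5 = 30/5 = 6
  S[B,B] = ((-1)·(-1) + (2)·(2) + (1)·(1) + (3)·(3) + (-4)·(-4) + (-1)·(-1)) / 5 = 32/5 = 6.4
  S = [[10.2667, 6],
 [6, 6.4]].

Step 3 — invert S. det(S) = 10.2667·6.4 - (6)² = 29.7067.
  S^{-1} = (1/det) · [[d, -b], [-b, a]] = [[0.2154, -0.202],
 [-0.202, 0.3456]].

Step 4 — quadratic form (x̄ - mu_0)^T · S^{-1} · (x̄ - mu_0):
  S^{-1} · (x̄ - mu_0) = (0.9919, -1.0862),
  (x̄ - mu_0)^T · [...] = (3.6667)·(0.9919) + (-1)·(-1.0862) = 4.7232.

Step 5 — scale by n: T² = 6 · 4.7232 = 28.3393.

T² ≈ 28.3393


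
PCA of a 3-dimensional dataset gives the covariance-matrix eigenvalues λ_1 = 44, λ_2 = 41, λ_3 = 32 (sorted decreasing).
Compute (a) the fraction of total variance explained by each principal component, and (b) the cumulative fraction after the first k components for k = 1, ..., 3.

Step 1 — total variance = trace(Sigma) = Σ λ_i = 44 + 41 + 32 = 117.

Step 2 — fraction explained by component i = λ_i / Σ λ:
  PC1: 44/117 = 0.3761
  PC2: 41/117 = 0.3504
  PC3: 32/117 = 0.2735

Step 3 — cumulative fraction after k components = (λ_1 + ... + λ_k) / Σ λ:
  k = 1: 44/117 = 0.3761
  k = 2: (44 + 41)/117 = 85/117 = 0.7265
  k = 3: (44 + 41 + 32)/117 = 117/117 = 1

Summary (fraction, with percent):

explained: PC1 0.3761 (37.61%), PC2 0.3504 (35.04%), PC3 0.2735 (27.35%);  cumulative: 0.3761, 0.7265, 1


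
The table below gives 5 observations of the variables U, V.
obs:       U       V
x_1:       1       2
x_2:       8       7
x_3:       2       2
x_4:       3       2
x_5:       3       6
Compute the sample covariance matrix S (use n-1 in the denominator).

Step 1 — column means:
  mean(U) = (1 + 8 + 2 + 3 + 3) / 5 = 17/5 = 3.4
  mean(V) = (2 + 7 + 2 + 2 + 6) / 5 = 19/5 = 3.8

Step 2 — sample covariance S[i,j] = (1/(n-1)) · Σ_k (x_{k,i} - mean_i) · (x_{k,j} - mean_j), with n-1 = 4.
  S[U,U] = ((-2.4)·(-2.4) + (4.6)·(4.6) + (-1.4)·(-1.4) + (-0.4)·(-0.4) + (-0.4)·(-0.4)) / 4 = 29.2/4 = 7.3
  S[U,V] = ((-2.4)·(-1.8) + (4.6)·(3.2) + (-1.4)·(-1.8) + (-0.4)·(-1.8) + (-0.4)·(2.2)) / 4 = 21.4/4 = 5.35
  S[V,V] = ((-1.8)·(-1.8) + (3.2)·(3.2) + (-1.8)·(-1.8) + (-1.8)·(-1.8) + (2.2)·(2.2)) / 4 = 24.8/4 = 6.2

S is symmetric (S[j,i] = S[i,j]). Assembling:

S = [[7.3, 5.35],
 [5.35, 6.2]]


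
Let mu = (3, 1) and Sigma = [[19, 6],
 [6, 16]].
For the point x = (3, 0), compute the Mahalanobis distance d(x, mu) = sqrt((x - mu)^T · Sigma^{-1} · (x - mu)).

Step 1 — centre the observation: (x - mu) = (0, -1).

Step 2 — invert Sigma. det(Sigma) = 19·16 - (6)² = 268.
  Sigma^{-1} = (1/det) · [[d, -b], [-b, a]] = [[0.0597, -0.0224],
 [-0.0224, 0.0709]].

Step 3 — form the quadratic (x - mu)^T · Sigma^{-1} · (x - mu):
  Sigma^{-1} · (x - mu) = (0.0224, -0.0709).
  (x - mu)^T · [Sigma^{-1} · (x - mu)] = (0)·(0.0224) + (-1)·(-0.0709) = 0.0709.

Step 4 — take square root: d = √(0.0709) ≈ 0.2663.

d(x, mu) = √(0.0709) ≈ 0.2663


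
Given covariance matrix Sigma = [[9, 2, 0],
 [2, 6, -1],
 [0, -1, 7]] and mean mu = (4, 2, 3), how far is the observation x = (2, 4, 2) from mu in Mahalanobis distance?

Step 1 — centre the observation: (x - mu) = (-2, 2, -1).

Step 2 — invert Sigma (cofactor / det for 3×3, or solve directly):
  Sigma^{-1} = [[0.1202, -0.0411, -0.0059],
 [-0.0411, 0.1848, 0.0264],
 [-0.0059, 0.0264, 0.1466]].

Step 3 — form the quadratic (x - mu)^T · Sigma^{-1} · (x - mu):
  Sigma^{-1} · (x - mu) = (-0.3167, 0.4252, -0.0821).
  (x - mu)^T · [Sigma^{-1} · (x - mu)] = (-2)·(-0.3167) + (2)·(0.4252) + (-1)·(-0.0821) = 1.566.

Step 4 — take square root: d = √(1.566) ≈ 1.2514.

d(x, mu) = √(1.566) ≈ 1.2514


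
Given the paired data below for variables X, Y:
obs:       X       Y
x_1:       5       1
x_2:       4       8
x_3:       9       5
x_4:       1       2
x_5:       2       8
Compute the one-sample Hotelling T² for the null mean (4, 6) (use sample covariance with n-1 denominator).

Step 1 — sample mean vector:
  mean(X) = (5 + 4 + 9 + 1 + 2) / 5 = 21/5 = 4.2
  mean(Y) = (1 + 8 + 5 + 2 + 8) / 5 = 24/5 = 4.8
  x̄ = (4.2, 4.8),  deviation x̄ - mu_0 = (4.2, 4.8) - (4, 6) = (0.2, -1.2).

Step 2 — sample covariance matrix, S[i,j] = (1/(n-1)) · Σ_k (x_{k,i} - mean_i) · (x_{k,j} - mean_j), divisor n-1 = 4:
  S[X,X] = ((0.8)·(0.8) + (-0.2)·(-0.2) + (4.8)·(4.8) + (-3.2)·(-3.2) + (-2.2)·(-2.2)) / 4 = 38.8/4 = 9.7
  S[X,Y] = ((0.8)·(-3.8) + (-0.2)·(3.2) + (4.8)·(0.2) + (-3.2)·(-2.8) + (-2.2)·(3.2)) / 4 = -0.8/4 = -0.2
  S[Y,Y] = ((-3.8)·(-3.8) + (3.2)·(3.2) + (0.2)·(0.2) + (-2.8)·(-2.8) + (3.2)·(3.2)) / 4 = 42.8/4 = 10.7
  S = [[9.7, -0.2],
 [-0.2, 10.7]].

Step 3 — invert S. det(S) = 9.7·10.7 - (-0.2)² = 103.75.
  S^{-1} = (1/det) · [[d, -b], [-b, a]] = [[0.1031, 0.0019],
 [0.0019, 0.0935]].

Step 4 — quadratic form (x̄ - mu_0)^T · S^{-1} · (x̄ - mu_0):
  S^{-1} · (x̄ - mu_0) = (0.0183, -0.1118),
  (x̄ - mu_0)^T · [...] = (0.2)·(0.0183) + (-1.2)·(-0.1118) = 0.1378.

Step 5 — scale by n: T² = 5 · 0.1378 = 0.6892.

T² ≈ 0.6892


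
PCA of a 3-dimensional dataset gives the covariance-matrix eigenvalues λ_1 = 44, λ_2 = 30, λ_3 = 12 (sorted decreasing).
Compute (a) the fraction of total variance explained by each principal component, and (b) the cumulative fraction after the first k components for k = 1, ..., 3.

Step 1 — total variance = trace(Sigma) = Σ λ_i = 44 + 30 + 12 = 86.

Step 2 — fraction explained by component i = λ_i / Σ λ:
  PC1: 44/86 = 0.5116
  PC2: 30/86 = 0.3488
  PC3: 12/86 = 0.1395

Step 3 — cumulative fraction after k components = (λ_1 + ... + λ_k) / Σ λ:
  k = 1: 44/86 = 0.5116
  k = 2: (44 + 30)/86 = 74/86 = 0.8605
  k = 3: (44 + 30 + 12)/86 = 86/86 = 1

Summary (fraction, with percent):

explained: PC1 0.5116 (51.16%), PC2 0.3488 (34.88%), PC3 0.1395 (13.95%);  cumulative: 0.5116, 0.8605, 1


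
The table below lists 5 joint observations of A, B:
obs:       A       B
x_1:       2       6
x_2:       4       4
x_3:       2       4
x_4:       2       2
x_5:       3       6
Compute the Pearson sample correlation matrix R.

Step 1 — column means:
  mean(A) = (2 + 4 + 2 + 2 + 3) / 5 = 13/5 = 2.6
  mean(B) = (6 + 4 + 4 + 2 + 6) / 5 = 22/5 = 4.4

Step 2 — sample variances and covariances s[i,j] = (1/(n-1)) · Σ_k (x_{k,i} - mean_i) · (x_{k,j} - mean_j), with n-1 = 4:
  s[A,A] = ((-0.6)·(-0.6) + (1.4)·(1.4) + (-0.6)·(-0.6) + (-0.6)·(-0.6) + (0.4)·(0.4)) / 4 = 3.2/4 = 0.8
  s[A,B] = ((-0.6)·(1.6) + (1.4)·(-0.4) + (-0.6)·(-0.4) + (-0.6)·(-2.4) + (0.4)·(1.6)) / 4 = 0.8/4 = 0.2
  s[B,B] = ((1.6)·(1.6) + (-0.4)·(-0.4) + (-0.4)·(-0.4) + (-2.4)·(-2.4) + (1.6)·(1.6)) / 4 = 11.2/4 = 2.8
  Sample standard deviations s_i = √(s[i,i]):
  s(A) = √(0.8) = 0.8944
  s(B) = √(2.8) = 1.6733

Step 3 — r_{ij} = s_{ij} / (s_i · s_j):
  r[A,A] = 1 (diagonal).
  r[A,B] = 0.2 / (0.8944 · 1.6733) = 0.2 / 1.4967 = 0.1336
  r[B,B] = 1 (diagonal).

R is symmetric with unit diagonal. Assembling:

R = [[1, 0.1336],
 [0.1336, 1]]


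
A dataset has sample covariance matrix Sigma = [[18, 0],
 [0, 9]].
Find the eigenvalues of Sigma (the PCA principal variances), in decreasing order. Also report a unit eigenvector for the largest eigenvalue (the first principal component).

Step 1 — characteristic polynomial of 2×2 Sigma:
  det(Sigma - λI) = λ² - trace · λ + det = 0.
  trace = 18 + 9 = 27, det = 18·9 - (0)² = 162.
Step 2 — discriminant:
  Δ = trace² - 4·det = 729 - 648 = 81.
Step 3 — eigenvalues:
  λ = (trace ± √Δ)/2 = (27 ± 9)/2,
  λ_1 = 18,  λ_2 = 9.

Step 4 — unit eigenvector for λ_1: Sigma is diagonal, so its eigenvectors are the coordinate axes. λ_1 = 18 is the diagonal entry on the first coordinate axis, hence
  v_1 = (1, 0) (||v_1|| = 1).

λ_1 = 18,  λ_2 = 9;  v_1 ≈ (1, 0)


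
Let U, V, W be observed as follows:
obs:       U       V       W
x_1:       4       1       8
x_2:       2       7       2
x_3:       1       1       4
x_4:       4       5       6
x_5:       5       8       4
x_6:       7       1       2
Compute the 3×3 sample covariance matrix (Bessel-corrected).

Step 1 — column means:
  mean(U) = (4 + 2 + 1 + 4 + 5 + 7) / 6 = 23/6 = 3.8333
  mean(V) = (1 + 7 + 1 + 5 + 8 + 1) / 6 = 23/6 = 3.8333
  mean(W) = (8 + 2 + 4 + 6 + 4 + 2) / 6 = 26/6 = 4.3333

Step 2 — sample covariance S[i,j] = (1/(n-1)) · Σ_k (x_{k,i} - mean_i) · (x_{k,j} - mean_j), with n-1 = 5.
  S[U,U] = ((0.1667)·(0.1667) + (-1.8333)·(-1.8333) + (-2.8333)·(-2.8333) + (0.1667)·(0.1667) + (1.1667)·(1.1667) + (3.1667)·(3.1667)) / 5 = 22.8333/5 = 4.5667
  S[U,V] = ((0.1667)·(-2.8333) + (-1.8333)·(3.1667) + (-2.8333)·(-2.8333) + (0.1667)·(1.1667) + (1.1667)·(4.1667) + (3.1667)·(-2.8333)) / 5 = -2.1667/5 = -0.4333
  S[U,W] = ((0.1667)·(3.6667) + (-1.8333)·(-2.3333) + (-2.8333)·(-0.3333) + (0.1667)·(1.6667) + (1.1667)·(-0.3333) + (3.1667)·(-2.3333)) / 5 = -1.6667/5 = -0.3333
  S[V,V] = ((-2.8333)·(-2.8333) + (3.1667)·(3.1667) + (-2.8333)·(-2.8333) + (1.1667)·(1.1667) + (4.1667)·(4.1667) + (-2.8333)·(-2.8333)) / 5 = 52.8333/5 = 10.5667
  S[V,W] = ((-2.8333)·(3.6667) + (3.1667)·(-2.3333) + (-2.8333)·(-0.3333) + (1.1667)·(1.6667) + (4.1667)·(-0.3333) + (-2.8333)·(-2.3333)) / 5 = -9.6667/5 = -1.9333
  S[W,W] = ((3.6667)·(3.6667) + (-2.3333)·(-2.3333) + (-0.3333)·(-0.3333) + (1.6667)·(1.6667) + (-0.3333)·(-0.3333) + (-2.3333)·(-2.3333)) / 5 = 27.3333/5 = 5.4667

S is symmetric (S[j,i] = S[i,j]). Assembling:

S = [[4.5667, -0.4333, -0.3333],
 [-0.4333, 10.5667, -1.9333],
 [-0.3333, -1.9333, 5.4667]]


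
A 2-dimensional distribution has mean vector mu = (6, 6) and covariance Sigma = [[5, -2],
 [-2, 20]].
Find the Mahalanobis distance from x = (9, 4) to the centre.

Step 1 — centre the observation: (x - mu) = (3, -2).

Step 2 — invert Sigma. det(Sigma) = 5·20 - (-2)² = 96.
  Sigma^{-1} = (1/det) · [[d, -b], [-b, a]] = [[0.2083, 0.0208],
 [0.0208, 0.0521]].

Step 3 — form the quadratic (x - mu)^T · Sigma^{-1} · (x - mu):
  Sigma^{-1} · (x - mu) = (0.5833, -0.0417).
  (x - mu)^T · [Sigma^{-1} · (x - mu)] = (3)·(0.5833) + (-2)·(-0.0417) = 1.8333.

Step 4 — take square root: d = √(1.8333) ≈ 1.354.

d(x, mu) = √(1.8333) ≈ 1.354


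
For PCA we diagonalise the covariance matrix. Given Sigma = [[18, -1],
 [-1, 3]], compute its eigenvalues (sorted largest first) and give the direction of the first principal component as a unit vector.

Step 1 — characteristic polynomial of 2×2 Sigma:
  det(Sigma - λI) = λ² - trace · λ + det = 0.
  trace = 18 + 3 = 21, det = 18·3 - (-1)² = 53.
Step 2 — discriminant:
  Δ = trace² - 4·det = 441 - 212 = 229.
Step 3 — eigenvalues:
  λ = (trace ± √Δ)/2 = (21 ± 15.1327)/2,
  λ_1 = 18.0664,  λ_2 = 2.9336.

Step 4 — unit eigenvector for λ_1: solve (Sigma - λ_1 I)v = 0. First row:
  (18 - 18.0664)·v_x + (-1)·v_y = 0, i.e. (-0.0664)·v_x + (-1)·v_y = 0,
  so v ∝ (b, λ_1 - a) = (-1, 0.0664); multiply by -1 so the first entry is positive: u = (1, -0.0664).
  ||u|| = √((1)² + (-0.0664)²) = √(1.0044) ≈ 1.0022,
  v_1 = u/||u|| ≈ (0.9978, -0.0662) (||v_1|| = 1).

λ_1 = 18.0664,  λ_2 = 2.9336;  v_1 ≈ (0.9978, -0.0662)


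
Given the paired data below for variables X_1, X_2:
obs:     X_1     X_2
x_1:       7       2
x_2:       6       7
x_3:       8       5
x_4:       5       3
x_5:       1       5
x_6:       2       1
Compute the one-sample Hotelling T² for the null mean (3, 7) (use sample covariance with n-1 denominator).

Step 1 — sample mean vector:
  mean(X_1) = (7 + 6 + 8 + 5 + 1 + 2) / 6 = 29/6 = 4.8333
  mean(X_2) = (2 + 7 + 5 + 3 + 5 + 1) / 6 = 23/6 = 3.8333
  x̄ = (4.8333, 3.8333),  deviation x̄ - mu_0 = (4.8333, 3.8333) - (3, 7) = (1.8333, -3.1667).

Step 2 — sample covariance matrix, S[i,j] = (1/(n-1)) · Σ_k (x_{k,i} - mean_i) · (x_{k,j} - mean_j), divisor n-1 = 5:
  S[X_1,X_1] = ((2.1667)·(2.1667) + (1.1667)·(1.1667) + (3.1667)·(3.1667) + (0.1667)·(0.1667) + (-3.8333)·(-3.8333) + (-2.8333)·(-2.8333)) / 5 = 38.8333/5 = 7.7667
  S[X_1,X_2] = ((2.1667)·(-1.8333) + (1.1667)·(3.1667) + (3.1667)·(1.1667) + (0.1667)·(-0.8333) + (-3.8333)·(1.1667) + (-2.8333)·(-2.8333)) / 5 = 6.8333/5 = 1.3667
  S[X_2,X_2] = ((-1.8333)·(-1.8333) + (3.1667)·(3.1667) + (1.1667)·(1.1667) + (-0.8333)·(-0.8333) + (1.1667)·(1.1667) + (-2.8333)·(-2.8333)) / 5 = 24.8333/5 = 4.9667
  S = [[7.7667, 1.3667],
 [1.3667, 4.9667]].

Step 3 — invert S. det(S) = 7.7667·4.9667 - (1.3667)² = 36.7067.
  S^{-1} = (1/det) · [[d, -b], [-b, a]] = [[0.1353, -0.0372],
 [-0.0372, 0.2116]].

Step 4 — quadratic form (x̄ - mu_0)^T · S^{-1} · (x̄ - mu_0):
  S^{-1} · (x̄ - mu_0) = (0.366, -0.7383),
  (x̄ - mu_0)^T · [...] = (1.8333)·(0.366) + (-3.1667)·(-0.7383) = 3.0088.

Step 5 — scale by n: T² = 6 · 3.0088 = 18.053.

T² ≈ 18.053


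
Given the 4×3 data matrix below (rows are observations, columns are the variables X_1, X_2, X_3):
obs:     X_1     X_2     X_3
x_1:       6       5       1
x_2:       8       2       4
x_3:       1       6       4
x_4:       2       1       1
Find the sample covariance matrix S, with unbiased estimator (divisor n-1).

Step 1 — column means:
  mean(X_1) = (6 + 8 + 1 + 2) / 4 = 17/4 = 4.25
  mean(X_2) = (5 + 2 + 6 + 1) / 4 = 14/4 = 3.5
  mean(X_3) = (1 + 4 + 4 + 1) / 4 = 10/4 = 2.5

Step 2 — sample covariance S[i,j] = (1/(n-1)) · Σ_k (x_{k,i} - mean_i) · (x_{k,j} - mean_j), with n-1 = 3.
  S[X_1,X_1] = ((1.75)·(1.75) + (3.75)·(3.75) + (-3.25)·(-3.25) + (-2.25)·(-2.25)) / 3 = 32.75/3 = 10.9167
  S[X_1,X_2] = ((1.75)·(1.5) + (3.75)·(-1.5) + (-3.25)·(2.5) + (-2.25)·(-2.5)) / 3 = -5.5/3 = -1.8333
  S[X_1,X_3] = ((1.75)·(-1.5) + (3.75)·(1.5) + (-3.25)·(1.5) + (-2.25)·(-1.5)) / 3 = 1.5/3 = 0.5
  S[X_2,X_2] = ((1.5)·(1.5) + (-1.5)·(-1.5) + (2.5)·(2.5) + (-2.5)·(-2.5)) / 3 = 17/3 = 5.6667
  S[X_2,X_3] = ((1.5)·(-1.5) + (-1.5)·(1.5) + (2.5)·(1.5) + (-2.5)·(-1.5)) / 3 = 3/3 = 1
  S[X_3,X_3] = ((-1.5)·(-1.5) + (1.5)·(1.5) + (1.5)·(1.5) + (-1.5)·(-1.5)) / 3 = 9/3 = 3

S is symmetric (S[j,i] = S[i,j]). Assembling:

S = [[10.9167, -1.8333, 0.5],
 [-1.8333, 5.6667, 1],
 [0.5, 1, 3]]


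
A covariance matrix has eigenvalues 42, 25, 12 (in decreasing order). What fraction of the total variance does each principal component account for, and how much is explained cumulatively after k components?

Step 1 — total variance = trace(Sigma) = Σ λ_i = 42 + 25 + 12 = 79.

Step 2 — fraction explained by component i = λ_i / Σ λ:
  PC1: 42/79 = 0.5316
  PC2: 25/79 = 0.3165
  PC3: 12/79 = 0.1519

Step 3 — cumulative fraction after k components = (λ_1 + ... + λ_k) / Σ λ:
  k = 1: 42/79 = 0.5316
  k = 2: (42 + 25)/79 = 67/79 = 0.8481
  k = 3: (42 + 25 + 12)/79 = 79/79 = 1

Summary (fraction, with percent):

explained: PC1 0.5316 (53.16%), PC2 0.3165 (31.65%), PC3 0.1519 (15.19%);  cumulative: 0.5316, 0.8481, 1


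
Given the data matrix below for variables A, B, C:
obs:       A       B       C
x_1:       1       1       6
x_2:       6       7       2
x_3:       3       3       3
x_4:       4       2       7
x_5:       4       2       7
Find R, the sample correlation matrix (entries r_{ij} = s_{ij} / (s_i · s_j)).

Step 1 — column means:
  mean(A) = (1 + 6 + 3 + 4 + 4) / 5 = 18/5 = 3.6
  mean(B) = (1 + 7 + 3 + 2 + 2) / 5 = 15/5 = 3
  mean(C) = (6 + 2 + 3 + 7 + 7) / 5 = 25/5 = 5

Step 2 — sample variances and covariances s[i,j] = (1/(n-1)) · Σ_k (x_{k,i} - mean_i) · (x_{k,j} - mean_j), with n-1 = 4:
  s[A,A] = ((-2.6)·(-2.6) + (2.4)·(2.4) + (-0.6)·(-0.6) + (0.4)·(0.4) + (0.4)·(0.4)) / 4 = 13.2/4 = 3.3
  s[A,B] = ((-2.6)·(-2) + (2.4)·(4) + (-0.6)·(0) + (0.4)·(-1) + (0.4)·(-1)) / 4 = 14/4 = 3.5
  s[A,C] = ((-2.6)·(1) + (2.4)·(-3) + (-0.6)·(-2) + (0.4)·(2) + (0.4)·(2)) / 4 = -7/4 = -1.75
  s[B,B] = ((-2)·(-2) + (4)·(4) + (0)·(0) + (-1)·(-1) + (-1)·(-1)) / 4 = 22/4 = 5.5
  s[B,C] = ((-2)·(1) + (4)·(-3) + (0)·(-2) + (-1)·(2) + (-1)·(2)) / 4 = -18/4 = -4.5
  s[C,C] = ((1)·(1) + (-3)·(-3) + (-2)·(-2) + (2)·(2) + (2)·(2)) / 4 = 22/4 = 5.5
  Sample standard deviations s_i = √(s[i,i]):
  s(A) = √(3.3) = 1.8166
  s(B) = √(5.5) = 2.3452
  s(C) = √(5.5) = 2.3452

Step 3 — r_{ij} = s_{ij} / (s_i · s_j):
  r[A,A] = 1 (diagonal).
  r[A,B] = 3.5 / (1.8166 · 2.3452) = 3.5 / 4.2603 = 0.8215
  r[A,C] = -1.75 / (1.8166 · 2.3452) = -1.75 / 4.2603 = -0.4108
  r[B,B] = 1 (diagonal).
  r[B,C] = -4.5 / (2.3452 · 2.3452) = -4.5 / 5.5 = -0.8182
  r[C,C] = 1 (diagonal).

R is symmetric with unit diagonal. Assembling:

R = [[1, 0.8215, -0.4108],
 [0.8215, 1, -0.8182],
 [-0.4108, -0.8182, 1]]
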